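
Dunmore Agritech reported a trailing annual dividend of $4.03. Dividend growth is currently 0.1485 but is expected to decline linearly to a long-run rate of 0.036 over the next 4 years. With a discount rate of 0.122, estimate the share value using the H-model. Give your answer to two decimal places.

H-model: P₀ = D₀[(1+g_L) + H(g_S−g_L)]/(r−g_L), with H = 4/2 = 2.
P₀ = 4.03 × [(1+0.036) + 2×(0.1485−0.036)] / (0.122−0.036)
   = 4.03 × 1.2610 / 0.086 = 59.0910

$59.09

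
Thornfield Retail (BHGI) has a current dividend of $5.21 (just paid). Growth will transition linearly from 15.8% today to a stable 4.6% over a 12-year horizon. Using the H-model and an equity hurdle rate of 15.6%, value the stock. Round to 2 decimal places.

$81.37

H-model: P₀ = D₀[(1+g_L) + H(g_S−g_L)]/(r−g_L), with H = 12/2 = 6.
P₀ = 5.21 × [(1+0.046) + 6×(0.158−0.046)] / (0.156−0.046)
   = 5.21 × 1.7180 / 0.11 = 81.3707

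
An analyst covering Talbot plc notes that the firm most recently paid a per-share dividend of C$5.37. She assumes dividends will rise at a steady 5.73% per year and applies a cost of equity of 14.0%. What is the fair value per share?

C$68.65

Gordon growth model: P₀ = D₁/(r − g). D₁ = 5.37 × (1 + 0.0573) = 5.6777.
P₀ = 5.6777 / (0.14 − 0.0573) = 5.6777 / 0.0827 = 68.6542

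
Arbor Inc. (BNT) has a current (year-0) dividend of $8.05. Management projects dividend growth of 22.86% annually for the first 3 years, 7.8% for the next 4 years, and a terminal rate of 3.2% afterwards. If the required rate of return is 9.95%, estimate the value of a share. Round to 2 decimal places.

$231.73

Three-stage DDM. Project D₁…D_7; terminal Gordon value at t=7 with g = 0.032; discount at r = 0.0995.
D_1 = 9.8902
D_2 = 12.1511
D_3 = 14.9289
D_4 = 16.0933
D_5 = 17.3486
D_6 = 18.7018
D_7 = 20.1606
TV_7 = 20.8057/(0.0995−0.032) = 308.2325
P₀ = Σ Dₜ/(1+r)ᵗ + TV_7/(1+r)^7 = 231.7271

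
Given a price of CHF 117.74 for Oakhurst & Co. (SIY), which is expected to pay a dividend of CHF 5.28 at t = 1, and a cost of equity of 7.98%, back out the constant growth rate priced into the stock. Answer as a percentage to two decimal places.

From P₀ = D₁/(r − g), the implied growth is g = r − D₁/P₀.
g = 0.0798 − 5.28/117.74 = 0.0798 − 0.04484 = 0.03496

3.50%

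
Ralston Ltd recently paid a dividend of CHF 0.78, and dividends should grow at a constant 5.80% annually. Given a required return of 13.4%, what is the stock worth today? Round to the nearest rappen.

CHF 10.86

Gordon growth model: P₀ = D₁/(r − g). D₁ = 0.78 × (1 + 0.058) = 0.8252.
P₀ = 0.8252 / (0.134 − 0.058) = 0.8252 / 0.076 = 10.8584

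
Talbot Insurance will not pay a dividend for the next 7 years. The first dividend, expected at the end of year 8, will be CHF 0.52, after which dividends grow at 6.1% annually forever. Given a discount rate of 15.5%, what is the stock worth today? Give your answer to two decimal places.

CHF 2.02

Deferred-dividend DDM. At t=7 the remaining stream is a growing perpetuity with first payment D_8 = 0.52.
V_7 = D_8/(r−g) = 0.52/(0.155−0.061) = 5.5319
P₀ = V_7/(1+r)^7 = 5.5319/(1+0.155)^7 = 2.0174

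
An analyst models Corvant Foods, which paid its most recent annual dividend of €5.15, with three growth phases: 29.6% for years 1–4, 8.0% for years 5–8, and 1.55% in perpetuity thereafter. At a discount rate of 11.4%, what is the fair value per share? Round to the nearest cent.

Three-stage DDM. Project D₁…D_8; terminal Gordon value at t=8 with g = 0.0155; discount at r = 0.114.
D_1 = 6.6744
D_2 = 8.6500
D_3 = 11.2104
D_4 = 14.5287
D_5 = 15.6910
D_6 = 16.9463
D_7 = 18.3020
D_8 = 19.7662
TV_8 = 20.0725/(0.114−0.0155) = 203.7821
P₀ = Σ Dₜ/(1+r)ᵗ + TV_8/(1+r)^8 = 151.3649

€151.36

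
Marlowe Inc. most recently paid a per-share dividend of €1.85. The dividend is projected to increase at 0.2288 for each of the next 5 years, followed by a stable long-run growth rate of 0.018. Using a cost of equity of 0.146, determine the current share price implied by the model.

€32.31

Two-stage DDM. Project D₁…D_5 at 0.2288, terminal growth 0.018, discount at r = 0.146.
D_1 = 2.2733
D_2 = 2.7934
D_3 = 3.4325
D_4 = 4.2179
D_5 = 5.1830
Terminal value at t=5: TV = D_6/(r−g) = 5.2763/(0.146−0.018) = 41.2207
P₀ = 2.2733/(1+0.146)^1 + 2.7934/(1+0.146)^2 + 3.4325/(1+0.146)^3 + 4.2179/(1+0.146)^4 + 5.1830/(1+0.146)^5 + 41.2207/(1+0.146)^5 = 32.3130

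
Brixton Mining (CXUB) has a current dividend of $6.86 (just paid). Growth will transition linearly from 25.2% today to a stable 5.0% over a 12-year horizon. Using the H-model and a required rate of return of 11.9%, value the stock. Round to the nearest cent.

$224.89

H-model: P₀ = D₀[(1+g_L) + H(g_S−g_L)]/(r−g_L), with H = 12/2 = 6.
P₀ = 6.86 × [(1+0.05) + 6×(0.252−0.05)] / (0.119−0.05)
   = 6.86 × 2.2620 / 0.069 = 224.8887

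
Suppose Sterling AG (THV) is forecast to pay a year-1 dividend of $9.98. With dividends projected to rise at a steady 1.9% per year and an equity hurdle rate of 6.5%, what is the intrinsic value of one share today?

$216.96

Gordon growth model: P₀ = D₁/(r − g), with D₁ = 9.98 given directly.
P₀ = 9.9800 / (0.065 − 0.019) = 9.9800 / 0.046 = 216.9565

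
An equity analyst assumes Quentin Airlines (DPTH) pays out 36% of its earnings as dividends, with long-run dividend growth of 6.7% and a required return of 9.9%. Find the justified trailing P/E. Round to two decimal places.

Justified trailing P/E = b(1+g)/(r−g) = 0.36×(1+0.067)/(0.099−0.067) = 12.0037

12.00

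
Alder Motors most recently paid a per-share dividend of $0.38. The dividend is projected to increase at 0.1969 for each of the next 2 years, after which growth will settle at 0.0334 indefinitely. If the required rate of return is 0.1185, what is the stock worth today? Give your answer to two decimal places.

$6.13

Two-stage DDM. Project D₁…D_2 at 0.1969, terminal growth 0.0334, discount at r = 0.1185.
D_1 = 0.4548
D_2 = 0.5444
Terminal value at t=2: TV = D_3/(r−g) = 0.5626/(0.1185−0.0334) = 6.6106
P₀ = 0.4548/(1+0.1185)^1 + 0.5444/(1+0.1185)^2 + 6.6106/(1+0.1185)^2 = 6.1258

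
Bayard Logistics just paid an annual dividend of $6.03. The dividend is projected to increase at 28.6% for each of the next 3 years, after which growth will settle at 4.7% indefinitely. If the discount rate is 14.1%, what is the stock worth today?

Two-stage DDM. Project D₁…D_3 at 0.286, terminal growth 0.047, discount at r = 0.141.
D_1 = 7.7546
D_2 = 9.9724
D_3 = 12.8245
Terminal value at t=3: TV = D_4/(r−g) = 13.4272/(0.141−0.047) = 142.8430
P₀ = 7.7546/(1+0.141)^1 + 9.9724/(1+0.141)^2 + 12.8245/(1+0.141)^3 + 142.8430/(1+0.141)^3 = 119.2514

$119.25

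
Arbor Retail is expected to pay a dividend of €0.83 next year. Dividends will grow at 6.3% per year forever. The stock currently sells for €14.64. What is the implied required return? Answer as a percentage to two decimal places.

11.97%

Rearranging the constant-growth DDM: r = D₁/P₀ + g.
r = 0.8300 / 14.64 + 0.063 = 0.05669 + 0.063 = 0.11969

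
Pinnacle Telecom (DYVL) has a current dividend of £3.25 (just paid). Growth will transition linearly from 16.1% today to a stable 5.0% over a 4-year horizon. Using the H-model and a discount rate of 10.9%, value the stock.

£70.07

H-model: P₀ = D₀[(1+g_L) + H(g_S−g_L)]/(r−g_L), with H = 4/2 = 2.
P₀ = 3.25 × [(1+0.05) + 2×(0.161−0.05)] / (0.109−0.05)
   = 3.25 × 1.2720 / 0.059 = 70.0678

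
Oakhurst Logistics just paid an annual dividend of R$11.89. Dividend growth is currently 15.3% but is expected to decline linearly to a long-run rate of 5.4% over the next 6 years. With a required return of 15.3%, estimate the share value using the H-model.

H-model: P₀ = D₀[(1+g_L) + H(g_S−g_L)]/(r−g_L), with H = 6/2 = 3.
P₀ = 11.89 × [(1+0.054) + 3×(0.153−0.054)] / (0.153−0.054)
   = 11.89 × 1.3510 / 0.099 = 162.2565

R$162.26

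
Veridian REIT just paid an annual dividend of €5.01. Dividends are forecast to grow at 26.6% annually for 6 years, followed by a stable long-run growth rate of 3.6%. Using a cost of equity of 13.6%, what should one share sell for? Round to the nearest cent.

Two-stage DDM. Project D₁…D_6 at 0.266, terminal growth 0.036, discount at r = 0.136.
D_1 = 6.3427
D_2 = 8.0298
D_3 = 10.1657
D_4 = 12.8698
D_5 = 16.2932
D_6 = 20.6272
Terminal value at t=6: TV = D_7/(r−g) = 21.3698/(0.136−0.036) = 213.6976
P₀ = 6.3427/(1+0.136)^1 + 8.0298/(1+0.136)^2 + 10.1657/(1+0.136)^3 + 12.8698/(1+0.136)^4 + 16.2932/(1+0.136)^5 + 20.6272/(1+0.136)^6 + 213.6976/(1+0.136)^6 = 144.1106

€144.11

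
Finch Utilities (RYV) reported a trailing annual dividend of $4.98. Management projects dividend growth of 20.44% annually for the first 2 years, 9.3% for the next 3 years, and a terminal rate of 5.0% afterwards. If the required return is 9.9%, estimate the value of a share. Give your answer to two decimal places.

$155.26

Three-stage DDM. Project D₁…D_5; terminal Gordon value at t=5 with g = 0.05; discount at r = 0.099.
D_1 = 5.9979
D_2 = 7.2239
D_3 = 7.8957
D_4 = 8.6300
D_5 = 9.4326
TV_5 = 9.9042/(0.099−0.05) = 202.1271
P₀ = Σ Dₜ/(1+r)ᵗ + TV_5/(1+r)^5 = 155.2636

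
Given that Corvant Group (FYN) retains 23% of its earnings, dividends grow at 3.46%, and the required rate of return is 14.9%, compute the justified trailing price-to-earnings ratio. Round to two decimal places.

6.96

Payout ratio b = 1 − 0.23 = 0.77.
Justified trailing P/E = b(1+g)/(r−g) = 0.77×(1+0.0346)/(0.149−0.0346) = 6.9637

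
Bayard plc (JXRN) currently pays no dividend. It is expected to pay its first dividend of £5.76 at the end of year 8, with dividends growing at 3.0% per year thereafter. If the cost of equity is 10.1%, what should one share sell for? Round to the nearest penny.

Deferred-dividend DDM. At t=7 the remaining stream is a growing perpetuity with first payment D_8 = 5.76.
V_7 = D_8/(r−g) = 5.76/(0.101−0.03) = 81.1268
P₀ = V_7/(1+r)^7 = 81.1268/(1+0.101)^7 = 41.3669

£41.37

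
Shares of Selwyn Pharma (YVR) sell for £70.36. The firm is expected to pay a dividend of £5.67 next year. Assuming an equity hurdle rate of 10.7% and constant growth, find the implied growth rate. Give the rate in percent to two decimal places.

From P₀ = D₁/(r − g), the implied growth is g = r − D₁/P₀.
g = 0.107 − 5.67/70.36 = 0.107 − 0.08059 = 0.02641

2.64%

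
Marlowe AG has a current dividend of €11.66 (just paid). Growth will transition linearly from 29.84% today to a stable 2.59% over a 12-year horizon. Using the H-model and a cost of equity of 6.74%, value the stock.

€747.62

H-model: P₀ = D₀[(1+g_L) + H(g_S−g_L)]/(r−g_L), with H = 12/2 = 6.
P₀ = 11.66 × [(1+0.0259) + 6×(0.2984−0.0259)] / (0.0674−0.0259)
   = 11.66 × 2.6609 / 0.0415 = 747.6167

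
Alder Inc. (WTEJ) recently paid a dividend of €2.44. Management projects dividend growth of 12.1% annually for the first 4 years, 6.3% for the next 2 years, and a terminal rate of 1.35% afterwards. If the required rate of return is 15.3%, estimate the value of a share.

€26.43

Three-stage DDM. Project D₁…D_6; terminal Gordon value at t=6 with g = 0.0135; discount at r = 0.153.
D_1 = 2.7352
D_2 = 3.0662
D_3 = 3.4372
D_4 = 3.8531
D_5 = 4.0959
D_6 = 4.3539
TV_6 = 4.4127/(0.153−0.0135) = 31.6321
P₀ = Σ Dₜ/(1+r)ᵗ + TV_6/(1+r)^6 = 26.4278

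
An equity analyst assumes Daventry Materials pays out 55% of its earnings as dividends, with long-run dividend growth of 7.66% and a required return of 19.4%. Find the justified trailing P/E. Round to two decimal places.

5.04

Justified trailing P/E = b(1+g)/(r−g) = 0.55×(1+0.0766)/(0.194−0.0766) = 5.0437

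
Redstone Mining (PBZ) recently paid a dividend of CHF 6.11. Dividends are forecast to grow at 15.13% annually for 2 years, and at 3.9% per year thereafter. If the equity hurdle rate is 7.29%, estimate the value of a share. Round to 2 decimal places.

Two-stage DDM. Project D₁…D_2 at 0.1513, terminal growth 0.039, discount at r = 0.0729.
D_1 = 7.0344
D_2 = 8.0988
Terminal value at t=2: TV = D_3/(r−g) = 8.4146/(0.0729−0.039) = 248.2185
P₀ = 7.0344/(1+0.0729)^1 + 8.0988/(1+0.0729)^2 + 248.2185/(1+0.0729)^2 = 229.2252

CHF 229.23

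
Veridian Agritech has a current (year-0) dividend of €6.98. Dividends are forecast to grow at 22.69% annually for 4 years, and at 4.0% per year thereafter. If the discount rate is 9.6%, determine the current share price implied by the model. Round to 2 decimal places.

Two-stage DDM. Project D₁…D_4 at 0.2269, terminal growth 0.04, discount at r = 0.096.
D_1 = 8.5638
D_2 = 10.5069
D_3 = 12.8909
D_4 = 15.8158
Terminal value at t=4: TV = D_5/(r−g) = 16.4485/(0.096−0.04) = 293.7226
P₀ = 8.5638/(1+0.096)^1 + 10.5069/(1+0.096)^2 + 12.8909/(1+0.096)^3 + 15.8158/(1+0.096)^4 + 293.7226/(1+0.096)^4 = 240.8743

€240.87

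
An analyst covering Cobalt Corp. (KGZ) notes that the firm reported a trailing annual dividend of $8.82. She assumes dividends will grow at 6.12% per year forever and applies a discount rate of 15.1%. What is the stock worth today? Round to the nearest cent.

$104.23

Gordon growth model: P₀ = D₁/(r − g). D₁ = 8.82 × (1 + 0.0612) = 9.3598.
P₀ = 9.3598 / (0.151 − 0.0612) = 9.3598 / 0.0898 = 104.2292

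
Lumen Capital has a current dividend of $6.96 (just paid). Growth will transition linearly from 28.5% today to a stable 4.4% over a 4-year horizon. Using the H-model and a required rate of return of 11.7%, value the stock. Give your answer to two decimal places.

$145.49

H-model: P₀ = D₀[(1+g_L) + H(g_S−g_L)]/(r−g_L), with H = 4/2 = 2.
P₀ = 6.96 × [(1+0.044) + 2×(0.285−0.044)] / (0.117−0.044)
   = 6.96 × 1.5260 / 0.073 = 145.4926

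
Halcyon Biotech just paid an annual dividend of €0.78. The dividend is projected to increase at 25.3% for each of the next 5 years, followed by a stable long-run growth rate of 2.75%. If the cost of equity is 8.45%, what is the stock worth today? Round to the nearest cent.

Two-stage DDM. Project D₁…D_5 at 0.253, terminal growth 0.0275, discount at r = 0.0845.
D_1 = 0.9773
D_2 = 1.2246
D_3 = 1.5344
D_4 = 1.9226
D_5 = 2.4091
Terminal value at t=5: TV = D_6/(r−g) = 2.4753/(0.0845−0.0275) = 43.4267
P₀ = 0.9773/(1+0.0845)^1 + 1.2246/(1+0.0845)^2 + 1.5344/(1+0.0845)^3 + 1.9226/(1+0.0845)^4 + 2.4091/(1+0.0845)^5 + 43.4267/(1+0.0845)^5 = 35.0885

€35.09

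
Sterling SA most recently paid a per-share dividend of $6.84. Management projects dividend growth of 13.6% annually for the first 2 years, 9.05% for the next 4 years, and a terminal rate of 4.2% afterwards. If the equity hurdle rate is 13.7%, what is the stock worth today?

$101.67

Three-stage DDM. Project D₁…D_6; terminal Gordon value at t=6 with g = 0.042; discount at r = 0.137.
D_1 = 7.7702
D_2 = 8.8270
D_3 = 9.6258
D_4 = 10.4970
D_5 = 11.4469
D_6 = 12.4829
TV_6 = 13.0072/(0.137−0.042) = 136.9177
P₀ = Σ Dₜ/(1+r)ᵗ + TV_6/(1+r)^6 = 101.6652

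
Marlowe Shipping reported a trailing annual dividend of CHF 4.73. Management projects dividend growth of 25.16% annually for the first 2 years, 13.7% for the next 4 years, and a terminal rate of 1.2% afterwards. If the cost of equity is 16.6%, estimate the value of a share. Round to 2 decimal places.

Three-stage DDM. Project D₁…D_6; terminal Gordon value at t=6 with g = 0.012; discount at r = 0.166.
D_1 = 5.9201
D_2 = 7.4096
D_3 = 8.4247
D_4 = 9.5788
D_5 = 10.8911
D_6 = 12.3832
TV_6 = 12.5318/(0.166−0.012) = 81.3755
P₀ = Σ Dₜ/(1+r)ᵗ + TV_6/(1+r)^6 = 63.3869

CHF 63.39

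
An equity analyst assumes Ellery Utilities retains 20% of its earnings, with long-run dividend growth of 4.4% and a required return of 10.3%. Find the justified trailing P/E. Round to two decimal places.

Payout ratio b = 1 − 0.20 = 0.80.
Justified trailing P/E = b(1+g)/(r−g) = 0.80×(1+0.044)/(0.103−0.044) = 14.1559

14.16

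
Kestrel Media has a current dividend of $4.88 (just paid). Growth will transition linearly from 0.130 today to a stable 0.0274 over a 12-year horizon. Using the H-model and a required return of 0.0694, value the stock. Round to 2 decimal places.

H-model: P₀ = D₀[(1+g_L) + H(g_S−g_L)]/(r−g_L), with H = 12/2 = 6.
P₀ = 4.88 × [(1+0.0274) + 6×(0.13−0.0274)] / (0.0694−0.0274)
   = 4.88 × 1.6430 / 0.042 = 190.9010

$190.90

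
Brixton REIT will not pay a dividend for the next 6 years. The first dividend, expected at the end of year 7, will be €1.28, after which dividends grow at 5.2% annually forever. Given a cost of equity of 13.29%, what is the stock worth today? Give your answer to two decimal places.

Deferred-dividend DDM. At t=6 the remaining stream is a growing perpetuity with first payment D_7 = 1.28.
V_6 = D_7/(r−g) = 1.28/(0.1329−0.052) = 15.8220
P₀ = V_6/(1+r)^6 = 15.8220/(1+0.1329)^6 = 7.4836

€7.48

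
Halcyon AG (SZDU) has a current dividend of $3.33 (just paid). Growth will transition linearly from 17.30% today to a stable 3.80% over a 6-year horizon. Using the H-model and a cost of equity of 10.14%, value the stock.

H-model: P₀ = D₀[(1+g_L) + H(g_S−g_L)]/(r−g_L), with H = 6/2 = 3.
P₀ = 3.33 × [(1+0.038) + 3×(0.173−0.038)] / (0.1014−0.038)
   = 3.33 × 1.4430 / 0.0634 = 75.7916

$75.79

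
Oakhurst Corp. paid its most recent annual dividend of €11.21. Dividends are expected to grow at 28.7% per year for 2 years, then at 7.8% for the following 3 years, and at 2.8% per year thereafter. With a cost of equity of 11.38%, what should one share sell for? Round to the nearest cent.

Three-stage DDM. Project D₁…D_5; terminal Gordon value at t=5 with g = 0.028; discount at r = 0.1138.
D_1 = 14.4273
D_2 = 18.5679
D_3 = 20.0162
D_4 = 21.5775
D_5 = 23.2605
TV_5 = 23.9118/(0.1138−0.028) = 278.6922
P₀ = Σ Dₜ/(1+r)ᵗ + TV_5/(1+r)^5 = 232.5860

€232.59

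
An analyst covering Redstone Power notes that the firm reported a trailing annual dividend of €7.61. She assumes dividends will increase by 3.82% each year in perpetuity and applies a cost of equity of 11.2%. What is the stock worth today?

Gordon growth model: P₀ = D₁/(r − g). D₁ = 7.61 × (1 + 0.0382) = 7.9007.
P₀ = 7.9007 / (0.112 − 0.0382) = 7.9007 / 0.0738 = 107.0556

€107.06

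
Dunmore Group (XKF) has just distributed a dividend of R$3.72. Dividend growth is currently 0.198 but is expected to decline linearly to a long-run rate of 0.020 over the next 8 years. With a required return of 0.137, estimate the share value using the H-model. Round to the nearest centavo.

R$55.07

H-model: P₀ = D₀[(1+g_L) + H(g_S−g_L)]/(r−g_L), with H = 8/2 = 4.
P₀ = 3.72 × [(1+0.02) + 4×(0.198−0.02)] / (0.137−0.02)
   = 3.72 × 1.7320 / 0.117 = 55.0687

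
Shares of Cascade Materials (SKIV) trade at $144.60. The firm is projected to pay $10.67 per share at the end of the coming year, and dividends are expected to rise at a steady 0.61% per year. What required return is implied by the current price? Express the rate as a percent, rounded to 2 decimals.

Rearranging the constant-growth DDM: r = D₁/P₀ + g.
r = 10.6700 / 144.60 + 0.0061 = 0.07379 + 0.0061 = 0.07989

7.99%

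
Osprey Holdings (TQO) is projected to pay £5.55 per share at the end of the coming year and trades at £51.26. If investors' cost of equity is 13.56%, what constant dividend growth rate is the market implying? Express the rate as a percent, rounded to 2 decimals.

2.73%

From P₀ = D₁/(r − g), the implied growth is g = r − D₁/P₀.
g = 0.1356 − 5.55/51.26 = 0.1356 − 0.10827 = 0.02733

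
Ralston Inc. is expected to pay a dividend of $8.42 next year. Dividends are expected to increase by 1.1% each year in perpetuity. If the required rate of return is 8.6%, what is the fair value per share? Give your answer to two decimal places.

Gordon growth model: P₀ = D₁/(r − g), with D₁ = 8.42 given directly.
P₀ = 8.4200 / (0.086 − 0.011) = 8.4200 / 0.075 = 112.2667

$112.27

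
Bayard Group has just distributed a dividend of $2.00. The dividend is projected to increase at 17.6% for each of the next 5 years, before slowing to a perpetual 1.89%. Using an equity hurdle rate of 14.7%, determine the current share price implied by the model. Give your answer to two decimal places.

$28.81

Two-stage DDM. Project D₁…D_5 at 0.176, terminal growth 0.0189, discount at r = 0.147.
D_1 = 2.3520
D_2 = 2.7660
D_3 = 3.2528
D_4 = 3.8252
D_5 = 4.4985
Terminal value at t=5: TV = D_6/(r−g) = 4.5835/(0.147−0.0189) = 35.7807
P₀ = 2.3520/(1+0.147)^1 + 2.7660/(1+0.147)^2 + 3.2528/(1+0.147)^3 + 3.8252/(1+0.147)^4 + 4.4985/(1+0.147)^5 + 35.7807/(1+0.147)^5 = 28.8078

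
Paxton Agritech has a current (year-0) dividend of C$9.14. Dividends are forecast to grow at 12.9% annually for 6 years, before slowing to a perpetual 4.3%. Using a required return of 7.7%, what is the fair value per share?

Two-stage DDM. Project D₁…D_6 at 0.129, terminal growth 0.043, discount at r = 0.077.
D_1 = 10.3191
D_2 = 11.6502
D_3 = 13.1531
D_4 = 14.8498
D_5 = 16.7655
D_6 = 18.9282
Terminal value at t=6: TV = D_7/(r−g) = 19.7421/(0.077−0.043) = 580.6511
P₀ = 10.3191/(1+0.077)^1 + 11.6502/(1+0.077)^2 + 13.1531/(1+0.077)^3 + 14.8498/(1+0.077)^4 + 16.7655/(1+0.077)^5 + 18.9282/(1+0.077)^6 + 580.6511/(1+0.077)^6 = 436.9570

C$436.96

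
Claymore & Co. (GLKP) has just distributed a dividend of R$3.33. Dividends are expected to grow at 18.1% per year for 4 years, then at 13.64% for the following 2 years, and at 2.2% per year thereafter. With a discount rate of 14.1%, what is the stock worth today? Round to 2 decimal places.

R$54.69

Three-stage DDM. Project D₁…D_6; terminal Gordon value at t=6 with g = 0.022; discount at r = 0.141.
D_1 = 3.9327
D_2 = 4.6446
D_3 = 5.4852
D_4 = 6.4780
D_5 = 7.3616
D_6 = 8.3658
TV_6 = 8.5498/(0.141−0.022) = 71.8473
P₀ = Σ Dₜ/(1+r)ᵗ + TV_6/(1+r)^6 = 54.6880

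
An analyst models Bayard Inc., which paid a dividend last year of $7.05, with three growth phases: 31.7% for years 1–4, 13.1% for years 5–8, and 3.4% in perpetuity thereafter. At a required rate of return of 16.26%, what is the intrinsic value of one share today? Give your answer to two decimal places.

Three-stage DDM. Project D₁…D_8; terminal Gordon value at t=8 with g = 0.034; discount at r = 0.1626.
D_1 = 9.2848
D_2 = 12.2281
D_3 = 16.1045
D_4 = 21.2096
D_5 = 23.9880
D_6 = 27.1305
D_7 = 30.6846
D_8 = 34.7042
TV_8 = 35.8842/(0.1626−0.034) = 279.0373
P₀ = Σ Dₜ/(1+r)ᵗ + TV_8/(1+r)^8 = 165.8604

$165.86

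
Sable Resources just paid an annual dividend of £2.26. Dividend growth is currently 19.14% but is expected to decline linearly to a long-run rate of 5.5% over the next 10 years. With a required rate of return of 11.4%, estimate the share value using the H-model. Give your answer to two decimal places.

£66.54

H-model: P₀ = D₀[(1+g_L) + H(g_S−g_L)]/(r−g_L), with H = 10/2 = 5.
P₀ = 2.26 × [(1+0.055) + 5×(0.1914−0.055)] / (0.114−0.055)
   = 2.26 × 1.7370 / 0.059 = 66.5359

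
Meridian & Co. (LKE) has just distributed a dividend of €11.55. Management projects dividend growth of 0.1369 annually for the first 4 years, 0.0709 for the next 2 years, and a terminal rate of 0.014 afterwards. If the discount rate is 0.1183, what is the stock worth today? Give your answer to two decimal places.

Three-stage DDM. Project D₁…D_6; terminal Gordon value at t=6 with g = 0.014; discount at r = 0.1183.
D_1 = 13.1312
D_2 = 14.9289
D_3 = 16.9726
D_4 = 19.2962
D_5 = 20.6643
D_6 = 22.1294
TV_6 = 22.4392/(0.1183−0.014) = 215.1407
P₀ = Σ Dₜ/(1+r)ᵗ + TV_6/(1+r)^6 = 181.2771

€181.28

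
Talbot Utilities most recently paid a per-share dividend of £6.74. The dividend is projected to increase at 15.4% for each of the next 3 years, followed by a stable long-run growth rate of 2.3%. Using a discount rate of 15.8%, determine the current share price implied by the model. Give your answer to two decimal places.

£70.63

Two-stage DDM. Project D₁…D_3 at 0.154, terminal growth 0.023, discount at r = 0.158.
D_1 = 7.7780
D_2 = 8.9758
D_3 = 10.3580
Terminal value at t=3: TV = D_4/(r−g) = 10.5963/(0.158−0.023) = 78.4909
P₀ = 7.7780/(1+0.158)^1 + 8.9758/(1+0.158)^2 + 10.3580/(1+0.158)^3 + 78.4909/(1+0.158)^3 = 70.6274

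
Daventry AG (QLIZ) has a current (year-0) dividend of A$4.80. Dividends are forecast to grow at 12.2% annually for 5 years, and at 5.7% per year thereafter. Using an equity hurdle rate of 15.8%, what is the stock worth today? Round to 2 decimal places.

Two-stage DDM. Project D₁…D_5 at 0.122, terminal growth 0.057, discount at r = 0.158.
D_1 = 5.3856
D_2 = 6.0426
D_3 = 6.7798
D_4 = 7.6070
D_5 = 8.5350
Terminal value at t=5: TV = D_6/(r−g) = 9.0215/(0.158−0.057) = 89.3221
P₀ = 5.3856/(1+0.158)^1 + 6.0426/(1+0.158)^2 + 6.7798/(1+0.158)^3 + 7.6070/(1+0.158)^4 + 8.5350/(1+0.158)^5 + 89.3221/(1+0.158)^5 = 64.7483

A$64.75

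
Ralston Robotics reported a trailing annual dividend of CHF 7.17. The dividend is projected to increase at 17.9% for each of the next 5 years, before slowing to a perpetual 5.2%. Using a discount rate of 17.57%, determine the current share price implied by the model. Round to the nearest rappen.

CHF 97.99

Two-stage DDM. Project D₁…D_5 at 0.179, terminal growth 0.052, discount at r = 0.1757.
D_1 = 8.4534
D_2 = 9.9666
D_3 = 11.7506
D_4 = 13.8540
D_5 = 16.3338
Terminal value at t=5: TV = D_6/(r−g) = 17.1832/(0.1757−0.052) = 138.9102
P₀ = 8.4534/(1+0.1757)^1 + 9.9666/(1+0.1757)^2 + 11.7506/(1+0.1757)^3 + 13.8540/(1+0.1757)^4 + 16.3338/(1+0.1757)^5 + 138.9102/(1+0.1757)^5 = 97.9905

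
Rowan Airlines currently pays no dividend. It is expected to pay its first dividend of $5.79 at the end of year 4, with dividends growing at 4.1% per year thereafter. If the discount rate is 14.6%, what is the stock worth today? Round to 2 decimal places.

$36.64

Deferred-dividend DDM. At t=3 the remaining stream is a growing perpetuity with first payment D_4 = 5.79.
V_3 = D_4/(r−g) = 5.79/(0.146−0.041) = 55.1429
P₀ = V_3/(1+r)^3 = 55.1429/(1+0.146)^3 = 36.6383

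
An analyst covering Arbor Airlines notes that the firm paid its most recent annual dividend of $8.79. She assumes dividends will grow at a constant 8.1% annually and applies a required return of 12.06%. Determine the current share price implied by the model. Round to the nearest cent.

$239.95

Gordon growth model: P₀ = D₁/(r − g). D₁ = 8.79 × (1 + 0.081) = 9.5020.
P₀ = 9.5020 / (0.1206 − 0.081) = 9.5020 / 0.0396 = 239.9492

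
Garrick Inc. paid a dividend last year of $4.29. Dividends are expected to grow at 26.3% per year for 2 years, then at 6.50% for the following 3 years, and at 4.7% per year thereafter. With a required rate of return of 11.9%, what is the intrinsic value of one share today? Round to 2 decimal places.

Three-stage DDM. Project D₁…D_5; terminal Gordon value at t=5 with g = 0.047; discount at r = 0.119.
D_1 = 5.4183
D_2 = 6.8433
D_3 = 7.2881
D_4 = 7.7618
D_5 = 8.2663
TV_5 = 8.6548/(0.119−0.047) = 120.2062
P₀ = Σ Dₜ/(1+r)ᵗ + TV_5/(1+r)^5 = 93.6842

$93.68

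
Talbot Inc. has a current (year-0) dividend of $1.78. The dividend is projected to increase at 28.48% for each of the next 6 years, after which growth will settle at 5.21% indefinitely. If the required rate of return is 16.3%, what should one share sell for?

$46.05

Two-stage DDM. Project D₁…D_6 at 0.2848, terminal growth 0.0521, discount at r = 0.163.
D_1 = 2.2869
D_2 = 2.9383
D_3 = 3.7751
D_4 = 4.8502
D_5 = 6.2316
D_6 = 8.0063
Terminal value at t=6: TV = D_7/(r−g) = 8.4235/(0.163−0.0521) = 75.9554
P₀ = 2.2869/(1+0.163)^1 + 2.9383/(1+0.163)^2 + 3.7751/(1+0.163)^3 + 4.8502/(1+0.163)^4 + 6.2316/(1+0.163)^5 + 8.0063/(1+0.163)^6 + 75.9554/(1+0.163)^6 = 46.0502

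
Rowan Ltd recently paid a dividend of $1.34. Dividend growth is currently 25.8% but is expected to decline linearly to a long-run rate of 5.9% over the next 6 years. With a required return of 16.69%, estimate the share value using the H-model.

$20.57

H-model: P₀ = D₀[(1+g_L) + H(g_S−g_L)]/(r−g_L), with H = 6/2 = 3.
P₀ = 1.34 × [(1+0.059) + 3×(0.258−0.059)] / (0.1669−0.059)
   = 1.34 × 1.6560 / 0.1079 = 20.5657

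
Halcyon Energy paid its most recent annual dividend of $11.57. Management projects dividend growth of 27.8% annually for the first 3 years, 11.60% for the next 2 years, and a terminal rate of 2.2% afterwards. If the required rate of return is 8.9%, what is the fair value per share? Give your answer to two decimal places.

$386.58

Three-stage DDM. Project D₁…D_5; terminal Gordon value at t=5 with g = 0.022; discount at r = 0.089.
D_1 = 14.7865
D_2 = 18.8971
D_3 = 24.1505
D_4 = 26.9519
D_5 = 30.0784
TV_5 = 30.7401/(0.089−0.022) = 458.8074
P₀ = Σ Dₜ/(1+r)ᵗ + TV_5/(1+r)^5 = 386.5800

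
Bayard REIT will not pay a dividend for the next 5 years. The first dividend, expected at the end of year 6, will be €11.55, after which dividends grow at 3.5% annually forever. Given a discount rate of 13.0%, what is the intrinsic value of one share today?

€65.99

Deferred-dividend DDM. At t=5 the remaining stream is a growing perpetuity with first payment D_6 = 11.55.
V_5 = D_6/(r−g) = 11.55/(0.13−0.035) = 121.5789
P₀ = V_5/(1+r)^5 = 121.5789/(1+0.13)^5 = 65.9882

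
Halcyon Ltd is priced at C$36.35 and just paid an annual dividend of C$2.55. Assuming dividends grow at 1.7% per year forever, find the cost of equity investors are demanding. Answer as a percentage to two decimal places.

8.83%

Rearranging the constant-growth DDM: r = D₁/P₀ + g.
D₁ = 2.55 × (1 + 0.017) = 2.5933.
r = 2.5933 / 36.35 + 0.017 = 0.07134 + 0.017 = 0.08834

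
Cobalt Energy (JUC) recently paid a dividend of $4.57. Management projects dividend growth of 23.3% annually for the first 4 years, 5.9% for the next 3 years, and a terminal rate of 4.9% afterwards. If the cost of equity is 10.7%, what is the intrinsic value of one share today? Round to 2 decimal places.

$154.80

Three-stage DDM. Project D₁…D_7; terminal Gordon value at t=7 with g = 0.049; discount at r = 0.107.
D_1 = 5.6348
D_2 = 6.9477
D_3 = 8.5665
D_4 = 10.5625
D_5 = 11.1857
D_6 = 11.8457
D_7 = 12.5446
TV_7 = 13.1593/(0.107−0.049) = 226.8840
P₀ = Σ Dₜ/(1+r)ᵗ + TV_7/(1+r)^7 = 154.8020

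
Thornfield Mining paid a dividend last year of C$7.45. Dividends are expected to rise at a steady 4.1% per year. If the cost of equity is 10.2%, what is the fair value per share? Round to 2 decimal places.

Gordon growth model: P₀ = D₁/(r − g). D₁ = 7.45 × (1 + 0.041) = 7.7554.
P₀ = 7.7554 / (0.102 − 0.041) = 7.7554 / 0.061 = 127.1385

C$127.14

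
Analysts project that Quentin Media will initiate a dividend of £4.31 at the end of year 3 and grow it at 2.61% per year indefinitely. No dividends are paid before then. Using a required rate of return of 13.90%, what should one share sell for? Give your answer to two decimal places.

Deferred-dividend DDM. At t=2 the remaining stream is a growing perpetuity with first payment D_3 = 4.31.
V_2 = D_3/(r−g) = 4.31/(0.139−0.0261) = 38.1754
P₀ = V_2/(1+r)^2 = 38.1754/(1+0.139)^2 = 29.4263

£29.43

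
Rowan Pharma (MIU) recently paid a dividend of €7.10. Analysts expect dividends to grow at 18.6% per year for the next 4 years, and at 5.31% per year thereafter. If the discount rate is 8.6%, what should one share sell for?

Two-stage DDM. Project D₁…D_4 at 0.186, terminal growth 0.0531, discount at r = 0.086.
D_1 = 8.4206
D_2 = 9.9868
D_3 = 11.8444
D_4 = 14.0474
Terminal value at t=4: TV = D_5/(r−g) = 14.7934/(0.086−0.0531) = 449.6461
P₀ = 8.4206/(1+0.086)^1 + 9.9868/(1+0.086)^2 + 11.8444/(1+0.086)^3 + 14.0474/(1+0.086)^4 + 449.6461/(1+0.086)^4 = 358.8276

€358.83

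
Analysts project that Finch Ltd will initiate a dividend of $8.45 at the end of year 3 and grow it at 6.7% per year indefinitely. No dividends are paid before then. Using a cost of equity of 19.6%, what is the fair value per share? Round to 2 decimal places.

Deferred-dividend DDM. At t=2 the remaining stream is a growing perpetuity with first payment D_3 = 8.45.
V_2 = D_3/(r−g) = 8.45/(0.196−0.067) = 65.5039
P₀ = V_2/(1+r)^2 = 65.5039/(1+0.196)^2 = 45.7936

$45.79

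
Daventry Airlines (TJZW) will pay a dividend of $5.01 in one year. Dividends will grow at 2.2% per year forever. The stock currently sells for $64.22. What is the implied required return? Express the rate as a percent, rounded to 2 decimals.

Rearranging the constant-growth DDM: r = D₁/P₀ + g.
r = 5.0100 / 64.22 + 0.022 = 0.07801 + 0.022 = 0.10001

10.00%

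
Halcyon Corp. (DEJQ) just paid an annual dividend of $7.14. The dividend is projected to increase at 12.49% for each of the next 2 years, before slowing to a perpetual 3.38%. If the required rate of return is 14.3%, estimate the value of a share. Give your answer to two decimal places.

Two-stage DDM. Project D₁…D_2 at 0.1249, terminal growth 0.0338, discount at r = 0.143.
D_1 = 8.0318
D_2 = 9.0350
Terminal value at t=2: TV = D_3/(r−g) = 9.3403/(0.143−0.0338) = 85.5342
P₀ = 8.0318/(1+0.143)^1 + 9.0350/(1+0.143)^2 + 85.5342/(1+0.143)^2 = 79.4134

$79.41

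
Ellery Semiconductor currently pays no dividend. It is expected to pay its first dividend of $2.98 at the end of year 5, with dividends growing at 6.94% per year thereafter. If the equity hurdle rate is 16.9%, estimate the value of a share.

Deferred-dividend DDM. At t=4 the remaining stream is a growing perpetuity with first payment D_5 = 2.98.
V_4 = D_5/(r−g) = 2.98/(0.169−0.0694) = 29.9197
P₀ = V_4/(1+r)^4 = 29.9197/(1+0.169)^4 = 16.0213

$16.02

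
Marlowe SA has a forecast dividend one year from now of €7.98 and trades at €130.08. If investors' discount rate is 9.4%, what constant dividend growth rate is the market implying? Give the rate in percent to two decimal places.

3.27%

From P₀ = D₁/(r − g), the implied growth is g = r − D₁/P₀.
g = 0.094 − 7.98/130.08 = 0.094 − 0.06135 = 0.03265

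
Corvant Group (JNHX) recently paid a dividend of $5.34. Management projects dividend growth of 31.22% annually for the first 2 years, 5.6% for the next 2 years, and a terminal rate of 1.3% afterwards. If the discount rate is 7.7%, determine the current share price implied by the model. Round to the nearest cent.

$150.45

Three-stage DDM. Project D₁…D_4; terminal Gordon value at t=4 with g = 0.013; discount at r = 0.077.
D_1 = 7.0071
D_2 = 9.1948
D_3 = 9.7097
D_4 = 10.2534
TV_4 = 10.3867/(0.077−0.013) = 162.2926
P₀ = Σ Dₜ/(1+r)ᵗ + TV_4/(1+r)^4 = 150.4511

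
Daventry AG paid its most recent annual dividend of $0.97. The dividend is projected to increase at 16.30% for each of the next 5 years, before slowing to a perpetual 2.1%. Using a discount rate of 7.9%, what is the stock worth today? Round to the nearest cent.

Two-stage DDM. Project D₁…D_5 at 0.163, terminal growth 0.021, discount at r = 0.079.
D_1 = 1.1281
D_2 = 1.3120
D_3 = 1.5258
D_4 = 1.7746
D_5 = 2.0638
Terminal value at t=5: TV = D_6/(r−g) = 2.1072/(0.079−0.021) = 36.3302
P₀ = 1.1281/(1+0.079)^1 + 1.3120/(1+0.079)^2 + 1.5258/(1+0.079)^3 + 1.7746/(1+0.079)^4 + 2.0638/(1+0.079)^5 + 36.3302/(1+0.079)^5 = 30.9479

$30.95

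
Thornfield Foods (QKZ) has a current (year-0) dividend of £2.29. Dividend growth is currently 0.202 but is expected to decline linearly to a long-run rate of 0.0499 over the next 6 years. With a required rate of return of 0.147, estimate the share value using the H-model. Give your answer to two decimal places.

£35.52

H-model: P₀ = D₀[(1+g_L) + H(g_S−g_L)]/(r−g_L), with H = 6/2 = 3.
P₀ = 2.29 × [(1+0.0499) + 3×(0.202−0.0499)] / (0.147−0.0499)
   = 2.29 × 1.5062 / 0.0971 = 35.5221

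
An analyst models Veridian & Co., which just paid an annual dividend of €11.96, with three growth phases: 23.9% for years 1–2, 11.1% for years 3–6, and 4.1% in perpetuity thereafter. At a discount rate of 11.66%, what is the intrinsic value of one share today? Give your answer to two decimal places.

€284.90

Three-stage DDM. Project D₁…D_6; terminal Gordon value at t=6 with g = 0.041; discount at r = 0.1166.
D_1 = 14.8184
D_2 = 18.3600
D_3 = 20.3980
D_4 = 22.6622
D_5 = 25.1777
D_6 = 27.9724
TV_6 = 29.1193/(0.1166−0.041) = 385.1758
P₀ = Σ Dₜ/(1+r)ᵗ + TV_6/(1+r)^6 = 284.8996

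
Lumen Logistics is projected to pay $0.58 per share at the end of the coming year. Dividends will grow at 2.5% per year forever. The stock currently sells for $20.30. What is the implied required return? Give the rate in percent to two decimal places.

5.36%

Rearranging the constant-growth DDM: r = D₁/P₀ + g.
r = 0.5800 / 20.30 + 0.025 = 0.02857 + 0.025 = 0.05357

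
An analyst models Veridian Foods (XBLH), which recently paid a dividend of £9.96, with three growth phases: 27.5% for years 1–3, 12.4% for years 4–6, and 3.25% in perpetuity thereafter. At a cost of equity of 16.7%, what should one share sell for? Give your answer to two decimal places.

£161.02

Three-stage DDM. Project D₁…D_6; terminal Gordon value at t=6 with g = 0.0325; discount at r = 0.167.
D_1 = 12.6990
D_2 = 16.1912
D_3 = 20.6438
D_4 = 23.2036
D_5 = 26.0809
D_6 = 29.3149
TV_6 = 30.2677/(0.167−0.0325) = 225.0384
P₀ = Σ Dₜ/(1+r)ᵗ + TV_6/(1+r)^6 = 161.0155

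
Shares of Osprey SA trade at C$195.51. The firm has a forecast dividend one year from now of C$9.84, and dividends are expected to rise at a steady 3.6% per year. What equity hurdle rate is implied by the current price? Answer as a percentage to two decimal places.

Rearranging the constant-growth DDM: r = D₁/P₀ + g.
r = 9.8400 / 195.51 + 0.036 = 0.05033 + 0.036 = 0.08633

8.63%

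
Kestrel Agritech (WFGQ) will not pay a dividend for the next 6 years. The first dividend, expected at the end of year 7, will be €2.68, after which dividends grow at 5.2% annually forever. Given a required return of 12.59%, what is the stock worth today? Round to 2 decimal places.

Deferred-dividend DDM. At t=6 the remaining stream is a growing perpetuity with first payment D_7 = 2.68.
V_6 = D_7/(r−g) = 2.68/(0.1259−0.052) = 36.2652
P₀ = V_6/(1+r)^6 = 36.2652/(1+0.1259)^6 = 17.8029

€17.80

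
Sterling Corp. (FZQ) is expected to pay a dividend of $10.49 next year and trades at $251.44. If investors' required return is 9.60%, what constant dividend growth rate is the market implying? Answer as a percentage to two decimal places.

5.43%

From P₀ = D₁/(r − g), the implied growth is g = r − D₁/P₀.
g = 0.096 − 10.49/251.44 = 0.096 − 0.04172 = 0.05428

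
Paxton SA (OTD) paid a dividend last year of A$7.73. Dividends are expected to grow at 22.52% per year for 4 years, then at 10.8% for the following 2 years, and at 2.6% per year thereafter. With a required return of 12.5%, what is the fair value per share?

Three-stage DDM. Project D₁…D_6; terminal Gordon value at t=6 with g = 0.026; discount at r = 0.125.
D_1 = 9.4708
D_2 = 11.6036
D_3 = 14.2168
D_4 = 17.4184
D_5 = 19.2996
D_6 = 21.3839
TV_6 = 21.9399/(0.125−0.026) = 221.6150
P₀ = Σ Dₜ/(1+r)ᵗ + TV_6/(1+r)^6 = 169.0198

A$169.02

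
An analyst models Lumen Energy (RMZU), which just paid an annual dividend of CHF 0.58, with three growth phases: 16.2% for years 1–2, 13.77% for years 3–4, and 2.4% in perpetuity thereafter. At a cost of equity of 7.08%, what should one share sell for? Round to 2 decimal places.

CHF 19.68

Three-stage DDM. Project D₁…D_4; terminal Gordon value at t=4 with g = 0.024; discount at r = 0.0708.
D_1 = 0.6740
D_2 = 0.7831
D_3 = 0.8910
D_4 = 1.0137
TV_4 = 1.0380/(0.0708−0.024) = 22.1794
P₀ = Σ Dₜ/(1+r)ᵗ + TV_4/(1+r)^4 = 19.6791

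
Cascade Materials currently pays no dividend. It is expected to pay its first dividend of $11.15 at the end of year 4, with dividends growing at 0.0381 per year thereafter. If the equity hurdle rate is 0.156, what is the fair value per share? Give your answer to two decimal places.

Deferred-dividend DDM. At t=3 the remaining stream is a growing perpetuity with first payment D_4 = 11.15.
V_3 = D_4/(r−g) = 11.15/(0.156−0.0381) = 94.5717
P₀ = V_3/(1+r)^3 = 94.5717/(1+0.156)^3 = 61.2192

$61.22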